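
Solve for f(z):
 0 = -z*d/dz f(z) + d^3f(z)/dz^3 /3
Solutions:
 f(z) = C1 + Integral(C2*airyai(3^(1/3)*z) + C3*airybi(3^(1/3)*z), z)


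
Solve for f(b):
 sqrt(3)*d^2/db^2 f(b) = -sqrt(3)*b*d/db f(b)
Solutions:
 f(b) = C1 + C2*erf(sqrt(2)*b/2)


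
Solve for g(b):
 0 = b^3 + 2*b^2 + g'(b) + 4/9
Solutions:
 g(b) = C1 - b^4/4 - 2*b^3/3 - 4*b/9


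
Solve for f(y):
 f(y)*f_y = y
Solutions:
 f(y) = -sqrt(C1 + y^2)
 f(y) = sqrt(C1 + y^2)


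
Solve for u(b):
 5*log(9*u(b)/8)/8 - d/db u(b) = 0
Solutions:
 8*Integral(1/(-log(_y) - 2*log(3) + 3*log(2)), (_y, u(b)))/5 = C1 - b


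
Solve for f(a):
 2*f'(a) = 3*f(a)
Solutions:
 f(a) = C1*exp(3*a/2)


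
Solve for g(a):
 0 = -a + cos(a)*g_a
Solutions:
 g(a) = C1 + Integral(a/cos(a), a)


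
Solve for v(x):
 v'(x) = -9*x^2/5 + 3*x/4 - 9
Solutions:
 v(x) = C1 - 3*x^3/5 + 3*x^2/8 - 9*x


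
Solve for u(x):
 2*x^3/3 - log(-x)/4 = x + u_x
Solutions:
 u(x) = C1 + x^4/6 - x^2/2 - x*log(-x)/4 + x/4


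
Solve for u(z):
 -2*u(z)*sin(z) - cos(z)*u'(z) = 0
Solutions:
 u(z) = C1*cos(z)^2


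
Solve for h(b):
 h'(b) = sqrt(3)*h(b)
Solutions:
 h(b) = C1*exp(sqrt(3)*b)


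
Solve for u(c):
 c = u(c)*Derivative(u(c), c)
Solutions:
 u(c) = -sqrt(C1 + c^2)
 u(c) = sqrt(C1 + c^2)


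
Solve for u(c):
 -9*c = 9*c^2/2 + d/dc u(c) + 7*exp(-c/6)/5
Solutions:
 u(c) = C1 - 3*c^3/2 - 9*c^2/2 + 42*exp(-c/6)/5


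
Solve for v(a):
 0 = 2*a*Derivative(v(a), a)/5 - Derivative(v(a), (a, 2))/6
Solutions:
 v(a) = C1 + C2*erfi(sqrt(30)*a/5)


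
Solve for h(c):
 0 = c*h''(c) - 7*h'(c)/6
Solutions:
 h(c) = C1 + C2*c^(13/6)


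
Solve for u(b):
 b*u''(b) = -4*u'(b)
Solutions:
 u(b) = C1 + C2/b^3


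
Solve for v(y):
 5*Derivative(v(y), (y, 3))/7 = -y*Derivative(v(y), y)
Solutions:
 v(y) = C1 + Integral(C2*airyai(-5^(2/3)*7^(1/3)*y/5) + C3*airybi(-5^(2/3)*7^(1/3)*y/5), y)


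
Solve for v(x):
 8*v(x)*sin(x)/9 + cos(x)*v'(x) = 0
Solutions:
 v(x) = C1*cos(x)^(8/9)


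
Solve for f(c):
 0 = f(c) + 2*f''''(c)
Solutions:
 f(c) = (C1*sin(2^(1/4)*c/2) + C2*cos(2^(1/4)*c/2))*exp(-2^(1/4)*c/2) + (C3*sin(2^(1/4)*c/2) + C4*cos(2^(1/4)*c/2))*exp(2^(1/4)*c/2)


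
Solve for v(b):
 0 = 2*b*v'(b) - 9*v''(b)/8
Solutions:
 v(b) = C1 + C2*erfi(2*sqrt(2)*b/3)


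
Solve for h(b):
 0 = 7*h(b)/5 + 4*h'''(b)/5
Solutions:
 h(b) = C3*exp(-14^(1/3)*b/2) + (C1*sin(14^(1/3)*sqrt(3)*b/4) + C2*cos(14^(1/3)*sqrt(3)*b/4))*exp(14^(1/3)*b/4)


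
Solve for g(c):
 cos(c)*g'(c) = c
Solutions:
 g(c) = C1 + Integral(c/cos(c), c)


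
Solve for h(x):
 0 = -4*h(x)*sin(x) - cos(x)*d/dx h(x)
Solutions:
 h(x) = C1*cos(x)^4


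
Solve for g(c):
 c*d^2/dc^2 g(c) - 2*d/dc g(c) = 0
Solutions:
 g(c) = C1 + C2*c^3


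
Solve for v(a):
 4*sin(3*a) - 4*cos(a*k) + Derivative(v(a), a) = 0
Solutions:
 v(a) = C1 + 4*cos(3*a)/3 + 4*sin(a*k)/k


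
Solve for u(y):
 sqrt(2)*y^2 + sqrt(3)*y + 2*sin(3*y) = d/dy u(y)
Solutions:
 u(y) = C1 + sqrt(2)*y^3/3 + sqrt(3)*y^2/2 - 2*cos(3*y)/3


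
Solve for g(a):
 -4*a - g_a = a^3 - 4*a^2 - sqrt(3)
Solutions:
 g(a) = C1 - a^4/4 + 4*a^3/3 - 2*a^2 + sqrt(3)*a


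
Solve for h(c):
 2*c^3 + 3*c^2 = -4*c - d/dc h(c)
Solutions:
 h(c) = C1 - c^4/2 - c^3 - 2*c^2


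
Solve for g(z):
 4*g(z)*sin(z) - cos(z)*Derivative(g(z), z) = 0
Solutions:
 g(z) = C1/cos(z)^4


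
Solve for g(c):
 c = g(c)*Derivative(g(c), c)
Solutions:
 g(c) = -sqrt(C1 + c^2)
 g(c) = sqrt(C1 + c^2)


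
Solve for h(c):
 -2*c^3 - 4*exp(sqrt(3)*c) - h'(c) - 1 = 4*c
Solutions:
 h(c) = C1 - c^4/2 - 2*c^2 - c - 4*sqrt(3)*exp(sqrt(3)*c)/3


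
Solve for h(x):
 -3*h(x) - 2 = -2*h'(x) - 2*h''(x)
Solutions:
 h(x) = C1*exp(x*(-1 + sqrt(7))/2) + C2*exp(-x*(1 + sqrt(7))/2) - 2/3


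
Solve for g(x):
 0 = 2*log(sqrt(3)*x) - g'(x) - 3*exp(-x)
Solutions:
 g(x) = C1 + 2*x*log(x) + x*(-2 + log(3)) + 3*exp(-x)


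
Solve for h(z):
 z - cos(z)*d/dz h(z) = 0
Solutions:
 h(z) = C1 + Integral(z/cos(z), z)


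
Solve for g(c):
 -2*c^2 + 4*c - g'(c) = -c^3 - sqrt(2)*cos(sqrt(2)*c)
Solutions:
 g(c) = C1 + c^4/4 - 2*c^3/3 + 2*c^2 + sin(sqrt(2)*c)


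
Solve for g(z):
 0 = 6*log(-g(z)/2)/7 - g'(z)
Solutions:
 -7*Integral(1/(log(-_y) - log(2)), (_y, g(z)))/6 = C1 - z


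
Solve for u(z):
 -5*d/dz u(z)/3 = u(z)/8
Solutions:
 u(z) = C1*exp(-3*z/40)


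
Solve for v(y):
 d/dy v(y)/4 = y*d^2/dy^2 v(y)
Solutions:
 v(y) = C1 + C2*y^(5/4)


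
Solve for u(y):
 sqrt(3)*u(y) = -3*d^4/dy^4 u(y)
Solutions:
 u(y) = (C1*sin(sqrt(2)*3^(7/8)*y/6) + C2*cos(sqrt(2)*3^(7/8)*y/6))*exp(-sqrt(2)*3^(7/8)*y/6) + (C3*sin(sqrt(2)*3^(7/8)*y/6) + C4*cos(sqrt(2)*3^(7/8)*y/6))*exp(sqrt(2)*3^(7/8)*y/6)


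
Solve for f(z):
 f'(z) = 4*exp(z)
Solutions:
 f(z) = C1 + 4*exp(z)


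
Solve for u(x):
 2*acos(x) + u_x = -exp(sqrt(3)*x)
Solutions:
 u(x) = C1 - 2*x*acos(x) + 2*sqrt(1 - x^2) - sqrt(3)*exp(sqrt(3)*x)/3


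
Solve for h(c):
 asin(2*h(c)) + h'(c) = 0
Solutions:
 Integral(1/asin(2*_y), (_y, h(c))) = C1 - c


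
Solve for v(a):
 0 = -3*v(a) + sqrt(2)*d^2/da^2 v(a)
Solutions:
 v(a) = C1*exp(-2^(3/4)*sqrt(3)*a/2) + C2*exp(2^(3/4)*sqrt(3)*a/2)


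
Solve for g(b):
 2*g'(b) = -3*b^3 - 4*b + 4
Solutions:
 g(b) = C1 - 3*b^4/8 - b^2 + 2*b


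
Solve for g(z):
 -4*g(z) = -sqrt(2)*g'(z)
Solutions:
 g(z) = C1*exp(2*sqrt(2)*z)


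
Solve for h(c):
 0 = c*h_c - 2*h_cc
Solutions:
 h(c) = C1 + C2*erfi(c/2)


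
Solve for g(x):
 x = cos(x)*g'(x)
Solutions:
 g(x) = C1 + Integral(x/cos(x), x)


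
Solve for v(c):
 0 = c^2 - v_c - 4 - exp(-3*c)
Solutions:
 v(c) = C1 + c^3/3 - 4*c + exp(-3*c)/3


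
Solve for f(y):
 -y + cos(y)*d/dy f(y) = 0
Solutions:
 f(y) = C1 + Integral(y/cos(y), y)


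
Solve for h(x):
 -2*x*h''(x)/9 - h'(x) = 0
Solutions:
 h(x) = C1 + C2/x^(7/2)


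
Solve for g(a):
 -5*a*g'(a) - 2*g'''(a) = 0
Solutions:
 g(a) = C1 + Integral(C2*airyai(-2^(2/3)*5^(1/3)*a/2) + C3*airybi(-2^(2/3)*5^(1/3)*a/2), a)


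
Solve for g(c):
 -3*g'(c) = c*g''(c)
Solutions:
 g(c) = C1 + C2/c^2


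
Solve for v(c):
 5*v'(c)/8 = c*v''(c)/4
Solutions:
 v(c) = C1 + C2*c^(7/2)


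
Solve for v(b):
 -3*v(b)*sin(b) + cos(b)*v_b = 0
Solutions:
 v(b) = C1/cos(b)^3


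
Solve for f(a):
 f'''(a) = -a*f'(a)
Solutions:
 f(a) = C1 + Integral(C2*airyai(-a) + C3*airybi(-a), a)


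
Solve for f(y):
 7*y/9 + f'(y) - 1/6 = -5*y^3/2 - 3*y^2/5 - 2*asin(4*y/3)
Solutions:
 f(y) = C1 - 5*y^4/8 - y^3/5 - 7*y^2/18 - 2*y*asin(4*y/3) + y/6 - sqrt(9 - 16*y^2)/2


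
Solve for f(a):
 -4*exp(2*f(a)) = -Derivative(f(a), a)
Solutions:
 f(a) = log(-sqrt(-1/(C1 + 4*a))) - log(2)/2
 f(a) = log(-1/(C1 + 4*a))/2 - log(2)/2


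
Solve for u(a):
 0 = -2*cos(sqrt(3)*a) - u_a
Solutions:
 u(a) = C1 - 2*sqrt(3)*sin(sqrt(3)*a)/3


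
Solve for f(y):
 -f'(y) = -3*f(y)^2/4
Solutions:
 f(y) = -4/(C1 + 3*y)


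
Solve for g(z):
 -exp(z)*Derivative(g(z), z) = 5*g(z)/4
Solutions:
 g(z) = C1*exp(5*exp(-z)/4)


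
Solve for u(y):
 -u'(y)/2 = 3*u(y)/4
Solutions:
 u(y) = C1*exp(-3*y/2)


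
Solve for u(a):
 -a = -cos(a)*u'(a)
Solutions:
 u(a) = C1 + Integral(a/cos(a), a)


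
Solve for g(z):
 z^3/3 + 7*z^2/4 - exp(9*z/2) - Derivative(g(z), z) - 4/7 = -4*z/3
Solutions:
 g(z) = C1 + z^4/12 + 7*z^3/12 + 2*z^2/3 - 4*z/7 - 2*exp(9*z/2)/9


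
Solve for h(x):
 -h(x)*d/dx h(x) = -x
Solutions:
 h(x) = -sqrt(C1 + x^2)
 h(x) = sqrt(C1 + x^2)


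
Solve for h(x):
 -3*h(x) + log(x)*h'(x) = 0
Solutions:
 h(x) = C1*exp(3*li(x))


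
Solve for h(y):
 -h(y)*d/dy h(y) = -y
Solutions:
 h(y) = -sqrt(C1 + y^2)
 h(y) = sqrt(C1 + y^2)


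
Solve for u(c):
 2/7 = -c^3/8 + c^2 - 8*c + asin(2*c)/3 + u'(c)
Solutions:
 u(c) = C1 + c^4/32 - c^3/3 + 4*c^2 - c*asin(2*c)/3 + 2*c/7 - sqrt(1 - 4*c^2)/6


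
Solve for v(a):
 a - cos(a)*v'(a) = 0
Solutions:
 v(a) = C1 + Integral(a/cos(a), a)


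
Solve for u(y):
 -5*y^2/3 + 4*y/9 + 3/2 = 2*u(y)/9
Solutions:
 u(y) = -15*y^2/2 + 2*y + 27/4


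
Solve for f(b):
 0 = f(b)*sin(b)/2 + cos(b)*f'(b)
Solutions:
 f(b) = C1*sqrt(cos(b))


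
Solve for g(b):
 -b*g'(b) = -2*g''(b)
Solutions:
 g(b) = C1 + C2*erfi(b/2)


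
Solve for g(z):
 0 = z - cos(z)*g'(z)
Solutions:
 g(z) = C1 + Integral(z/cos(z), z)


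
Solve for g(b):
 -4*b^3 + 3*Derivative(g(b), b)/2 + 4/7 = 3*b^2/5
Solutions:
 g(b) = C1 + 2*b^4/3 + 2*b^3/15 - 8*b/21


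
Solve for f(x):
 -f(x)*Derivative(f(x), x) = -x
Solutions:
 f(x) = -sqrt(C1 + x^2)
 f(x) = sqrt(C1 + x^2)


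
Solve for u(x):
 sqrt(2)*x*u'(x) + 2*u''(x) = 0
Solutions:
 u(x) = C1 + C2*erf(2^(1/4)*x/2)


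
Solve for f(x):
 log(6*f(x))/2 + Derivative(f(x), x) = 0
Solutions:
 2*Integral(1/(log(_y) + log(6)), (_y, f(x))) = C1 - x


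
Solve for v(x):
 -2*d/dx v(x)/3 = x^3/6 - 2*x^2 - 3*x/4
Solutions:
 v(x) = C1 - x^4/16 + x^3 + 9*x^2/16


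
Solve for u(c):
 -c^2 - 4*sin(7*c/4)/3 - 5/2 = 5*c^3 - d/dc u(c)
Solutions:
 u(c) = C1 + 5*c^4/4 + c^3/3 + 5*c/2 - 16*cos(7*c/4)/21


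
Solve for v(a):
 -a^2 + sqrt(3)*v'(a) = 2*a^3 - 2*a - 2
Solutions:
 v(a) = C1 + sqrt(3)*a^4/6 + sqrt(3)*a^3/9 - sqrt(3)*a^2/3 - 2*sqrt(3)*a/3


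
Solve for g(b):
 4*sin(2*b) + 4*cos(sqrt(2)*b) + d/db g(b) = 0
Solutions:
 g(b) = C1 - 2*sqrt(2)*sin(sqrt(2)*b) + 2*cos(2*b)


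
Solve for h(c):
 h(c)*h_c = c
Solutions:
 h(c) = -sqrt(C1 + c^2)
 h(c) = sqrt(C1 + c^2)


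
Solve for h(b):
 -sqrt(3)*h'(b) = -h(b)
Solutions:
 h(b) = C1*exp(sqrt(3)*b/3)


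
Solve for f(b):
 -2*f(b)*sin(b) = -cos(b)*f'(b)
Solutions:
 f(b) = C1/cos(b)^2


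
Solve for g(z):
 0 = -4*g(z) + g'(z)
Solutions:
 g(z) = C1*exp(4*z)


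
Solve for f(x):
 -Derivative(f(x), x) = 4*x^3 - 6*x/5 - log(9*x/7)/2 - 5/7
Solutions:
 f(x) = C1 - x^4 + 3*x^2/5 + x*log(x)/2 - x*log(7)/2 + 3*x/14 + x*log(3)


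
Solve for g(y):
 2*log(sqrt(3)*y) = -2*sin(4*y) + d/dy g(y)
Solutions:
 g(y) = C1 + 2*y*log(y) - 2*y + y*log(3) - cos(4*y)/2


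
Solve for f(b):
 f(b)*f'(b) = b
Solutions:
 f(b) = -sqrt(C1 + b^2)
 f(b) = sqrt(C1 + b^2)


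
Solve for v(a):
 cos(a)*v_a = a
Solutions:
 v(a) = C1 + Integral(a/cos(a), a)


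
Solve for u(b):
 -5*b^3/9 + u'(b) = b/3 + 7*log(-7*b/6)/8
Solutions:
 u(b) = C1 + 5*b^4/36 + b^2/6 + 7*b*log(-b)/8 + 7*b*(-log(6) - 1 + log(7))/8


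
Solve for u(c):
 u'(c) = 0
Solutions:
 u(c) = C1


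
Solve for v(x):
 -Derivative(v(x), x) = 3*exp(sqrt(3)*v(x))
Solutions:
 v(x) = sqrt(3)*(2*log(1/(C1 + 3*x)) - log(3))/6


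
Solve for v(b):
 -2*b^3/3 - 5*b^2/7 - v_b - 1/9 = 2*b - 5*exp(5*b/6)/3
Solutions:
 v(b) = C1 - b^4/6 - 5*b^3/21 - b^2 - b/9 + 2*exp(5*b/6)


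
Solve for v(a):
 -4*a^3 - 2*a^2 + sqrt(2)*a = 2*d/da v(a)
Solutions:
 v(a) = C1 - a^4/2 - a^3/3 + sqrt(2)*a^2/4


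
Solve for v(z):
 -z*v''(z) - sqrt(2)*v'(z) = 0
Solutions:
 v(z) = C1 + C2*z^(1 - sqrt(2))


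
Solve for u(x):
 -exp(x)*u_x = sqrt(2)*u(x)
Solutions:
 u(x) = C1*exp(sqrt(2)*exp(-x))


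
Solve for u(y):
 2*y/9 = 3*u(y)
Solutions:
 u(y) = 2*y/27


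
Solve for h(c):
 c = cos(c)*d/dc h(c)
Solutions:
 h(c) = C1 + Integral(c/cos(c), c)


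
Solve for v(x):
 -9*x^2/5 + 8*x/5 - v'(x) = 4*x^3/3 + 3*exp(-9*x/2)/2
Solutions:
 v(x) = C1 - x^4/3 - 3*x^3/5 + 4*x^2/5 + exp(-9*x/2)/3


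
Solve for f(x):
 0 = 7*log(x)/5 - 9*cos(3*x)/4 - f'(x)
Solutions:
 f(x) = C1 + 7*x*log(x)/5 - 7*x/5 - 3*sin(3*x)/4


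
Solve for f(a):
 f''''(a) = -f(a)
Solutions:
 f(a) = (C1*sin(sqrt(2)*a/2) + C2*cos(sqrt(2)*a/2))*exp(-sqrt(2)*a/2) + (C3*sin(sqrt(2)*a/2) + C4*cos(sqrt(2)*a/2))*exp(sqrt(2)*a/2)


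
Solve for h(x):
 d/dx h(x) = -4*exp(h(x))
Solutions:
 h(x) = log(1/(C1 + 4*x))


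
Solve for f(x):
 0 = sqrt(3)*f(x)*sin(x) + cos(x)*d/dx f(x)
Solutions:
 f(x) = C1*cos(x)^(sqrt(3))


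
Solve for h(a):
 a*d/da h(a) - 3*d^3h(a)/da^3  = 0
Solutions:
 h(a) = C1 + Integral(C2*airyai(3^(2/3)*a/3) + C3*airybi(3^(2/3)*a/3), a)


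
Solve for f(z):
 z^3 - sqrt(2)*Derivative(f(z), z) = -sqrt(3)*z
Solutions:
 f(z) = C1 + sqrt(2)*z^4/8 + sqrt(6)*z^2/4


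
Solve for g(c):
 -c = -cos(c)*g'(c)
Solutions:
 g(c) = C1 + Integral(c/cos(c), c)


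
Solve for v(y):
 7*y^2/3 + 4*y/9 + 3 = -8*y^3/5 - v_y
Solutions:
 v(y) = C1 - 2*y^4/5 - 7*y^3/9 - 2*y^2/9 - 3*y


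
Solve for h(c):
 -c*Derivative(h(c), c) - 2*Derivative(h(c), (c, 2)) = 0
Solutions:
 h(c) = C1 + C2*erf(c/2)


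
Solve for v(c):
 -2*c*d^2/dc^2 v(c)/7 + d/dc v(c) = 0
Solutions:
 v(c) = C1 + C2*c^(9/2)


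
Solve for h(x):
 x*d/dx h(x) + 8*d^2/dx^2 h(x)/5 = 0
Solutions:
 h(x) = C1 + C2*erf(sqrt(5)*x/4)


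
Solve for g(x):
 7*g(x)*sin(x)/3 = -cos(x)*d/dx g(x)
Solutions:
 g(x) = C1*cos(x)^(7/3)


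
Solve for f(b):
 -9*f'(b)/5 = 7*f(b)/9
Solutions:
 f(b) = C1*exp(-35*b/81)


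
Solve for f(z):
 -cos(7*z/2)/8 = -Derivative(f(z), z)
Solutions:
 f(z) = C1 + sin(7*z/2)/28


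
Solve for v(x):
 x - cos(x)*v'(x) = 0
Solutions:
 v(x) = C1 + Integral(x/cos(x), x)


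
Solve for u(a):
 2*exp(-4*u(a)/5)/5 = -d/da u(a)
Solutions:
 u(a) = 5*log(-I*(C1 - 8*a/25)^(1/4))
 u(a) = 5*log(I*(C1 - 8*a/25)^(1/4))
 u(a) = 5*log(-(C1 - 8*a/25)^(1/4))
 u(a) = 5*log(C1 - 8*a/25)/4


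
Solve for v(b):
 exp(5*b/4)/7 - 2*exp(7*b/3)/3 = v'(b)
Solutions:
 v(b) = C1 + 4*exp(5*b/4)/35 - 2*exp(7*b/3)/7


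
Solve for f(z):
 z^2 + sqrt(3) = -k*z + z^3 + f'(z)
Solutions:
 f(z) = C1 + k*z^2/2 - z^4/4 + z^3/3 + sqrt(3)*z


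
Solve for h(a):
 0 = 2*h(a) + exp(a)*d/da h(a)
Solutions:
 h(a) = C1*exp(2*exp(-a))


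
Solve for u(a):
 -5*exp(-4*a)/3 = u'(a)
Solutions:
 u(a) = C1 + 5*exp(-4*a)/12


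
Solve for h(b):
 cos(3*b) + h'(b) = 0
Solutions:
 h(b) = C1 - sin(3*b)/3


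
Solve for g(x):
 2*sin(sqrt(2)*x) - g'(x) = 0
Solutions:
 g(x) = C1 - sqrt(2)*cos(sqrt(2)*x)


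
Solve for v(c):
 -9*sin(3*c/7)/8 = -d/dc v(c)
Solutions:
 v(c) = C1 - 21*cos(3*c/7)/8


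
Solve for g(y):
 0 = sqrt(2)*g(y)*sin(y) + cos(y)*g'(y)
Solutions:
 g(y) = C1*cos(y)^(sqrt(2))


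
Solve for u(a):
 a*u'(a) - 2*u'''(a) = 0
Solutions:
 u(a) = C1 + Integral(C2*airyai(2^(2/3)*a/2) + C3*airybi(2^(2/3)*a/2), a)


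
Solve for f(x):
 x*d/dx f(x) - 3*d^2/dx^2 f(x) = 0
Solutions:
 f(x) = C1 + C2*erfi(sqrt(6)*x/6)


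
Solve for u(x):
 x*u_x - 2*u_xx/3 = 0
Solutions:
 u(x) = C1 + C2*erfi(sqrt(3)*x/2)


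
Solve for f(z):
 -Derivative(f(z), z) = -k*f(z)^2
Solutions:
 f(z) = -1/(C1 + k*z)


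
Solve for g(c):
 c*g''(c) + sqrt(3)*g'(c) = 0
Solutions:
 g(c) = C1 + C2*c^(1 - sqrt(3))


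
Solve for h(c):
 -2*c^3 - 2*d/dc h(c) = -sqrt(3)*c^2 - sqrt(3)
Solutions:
 h(c) = C1 - c^4/4 + sqrt(3)*c^3/6 + sqrt(3)*c/2


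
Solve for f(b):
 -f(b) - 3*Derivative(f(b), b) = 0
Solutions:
 f(b) = C1*exp(-b/3)


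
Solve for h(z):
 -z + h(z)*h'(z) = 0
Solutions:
 h(z) = -sqrt(C1 + z^2)
 h(z) = sqrt(C1 + z^2)


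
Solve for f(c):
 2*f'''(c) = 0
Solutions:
 f(c) = C1 + C2*c + C3*c^2


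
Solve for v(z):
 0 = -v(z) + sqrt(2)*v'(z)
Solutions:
 v(z) = C1*exp(sqrt(2)*z/2)


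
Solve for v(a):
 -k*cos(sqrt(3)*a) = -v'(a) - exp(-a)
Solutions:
 v(a) = C1 + sqrt(3)*k*sin(sqrt(3)*a)/3 + exp(-a)


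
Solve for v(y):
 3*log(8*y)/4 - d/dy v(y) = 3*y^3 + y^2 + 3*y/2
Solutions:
 v(y) = C1 - 3*y^4/4 - y^3/3 - 3*y^2/4 + 3*y*log(y)/4 - 3*y/4 + 9*y*log(2)/4


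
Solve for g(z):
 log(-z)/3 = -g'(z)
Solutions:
 g(z) = C1 - z*log(-z)/3 + z/3


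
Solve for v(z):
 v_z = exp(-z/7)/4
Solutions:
 v(z) = C1 - 7*exp(-z/7)/4


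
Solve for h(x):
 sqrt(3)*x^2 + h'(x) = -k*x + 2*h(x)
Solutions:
 h(x) = C1*exp(2*x) + k*x/2 + k/4 + sqrt(3)*x^2/2 + sqrt(3)*x/2 + sqrt(3)/4


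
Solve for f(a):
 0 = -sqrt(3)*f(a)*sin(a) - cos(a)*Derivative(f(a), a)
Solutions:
 f(a) = C1*cos(a)^(sqrt(3))


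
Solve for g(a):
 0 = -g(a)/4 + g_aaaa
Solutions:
 g(a) = C1*exp(-sqrt(2)*a/2) + C2*exp(sqrt(2)*a/2) + C3*sin(sqrt(2)*a/2) + C4*cos(sqrt(2)*a/2)


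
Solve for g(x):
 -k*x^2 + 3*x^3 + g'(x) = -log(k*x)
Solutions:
 g(x) = C1 + k*x^3/3 - 3*x^4/4 - x*log(k*x) + x


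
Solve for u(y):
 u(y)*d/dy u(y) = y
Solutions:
 u(y) = -sqrt(C1 + y^2)
 u(y) = sqrt(C1 + y^2)


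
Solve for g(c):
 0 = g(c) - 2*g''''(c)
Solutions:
 g(c) = C1*exp(-2^(3/4)*c/2) + C2*exp(2^(3/4)*c/2) + C3*sin(2^(3/4)*c/2) + C4*cos(2^(3/4)*c/2)


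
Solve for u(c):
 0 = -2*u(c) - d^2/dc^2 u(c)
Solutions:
 u(c) = C1*sin(sqrt(2)*c) + C2*cos(sqrt(2)*c)


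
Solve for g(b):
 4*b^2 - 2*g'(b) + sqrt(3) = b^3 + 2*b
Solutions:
 g(b) = C1 - b^4/8 + 2*b^3/3 - b^2/2 + sqrt(3)*b/2


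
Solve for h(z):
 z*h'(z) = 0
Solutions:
 h(z) = C1


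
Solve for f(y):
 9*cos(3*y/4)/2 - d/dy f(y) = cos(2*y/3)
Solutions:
 f(y) = C1 - 3*sin(2*y/3)/2 + 6*sin(3*y/4)


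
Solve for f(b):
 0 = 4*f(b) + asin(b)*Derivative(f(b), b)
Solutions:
 f(b) = C1*exp(-4*Integral(1/asin(b), b))


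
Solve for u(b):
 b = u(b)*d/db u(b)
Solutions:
 u(b) = -sqrt(C1 + b^2)
 u(b) = sqrt(C1 + b^2)


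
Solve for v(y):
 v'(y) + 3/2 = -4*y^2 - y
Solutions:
 v(y) = C1 - 4*y^3/3 - y^2/2 - 3*y/2


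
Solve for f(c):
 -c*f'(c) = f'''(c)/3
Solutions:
 f(c) = C1 + Integral(C2*airyai(-3^(1/3)*c) + C3*airybi(-3^(1/3)*c), c)


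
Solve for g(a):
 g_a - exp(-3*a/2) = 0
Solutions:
 g(a) = C1 - 2*exp(-3*a/2)/3


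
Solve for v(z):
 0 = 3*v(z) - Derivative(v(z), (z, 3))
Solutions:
 v(z) = C3*exp(3^(1/3)*z) + (C1*sin(3^(5/6)*z/2) + C2*cos(3^(5/6)*z/2))*exp(-3^(1/3)*z/2)


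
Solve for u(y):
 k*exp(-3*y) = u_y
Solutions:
 u(y) = C1 - k*exp(-3*y)/3


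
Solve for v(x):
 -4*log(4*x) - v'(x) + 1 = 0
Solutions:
 v(x) = C1 - 4*x*log(x) - x*log(256) + 5*x


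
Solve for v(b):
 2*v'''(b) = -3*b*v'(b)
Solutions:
 v(b) = C1 + Integral(C2*airyai(-2^(2/3)*3^(1/3)*b/2) + C3*airybi(-2^(2/3)*3^(1/3)*b/2), b)


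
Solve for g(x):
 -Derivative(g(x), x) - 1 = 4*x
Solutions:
 g(x) = C1 - 2*x^2 - x


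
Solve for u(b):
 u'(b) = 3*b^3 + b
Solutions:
 u(b) = C1 + 3*b^4/4 + b^2/2


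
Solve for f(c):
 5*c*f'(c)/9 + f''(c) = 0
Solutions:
 f(c) = C1 + C2*erf(sqrt(10)*c/6)


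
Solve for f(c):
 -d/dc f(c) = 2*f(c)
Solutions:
 f(c) = C1*exp(-2*c)


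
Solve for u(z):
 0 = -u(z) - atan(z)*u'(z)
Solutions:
 u(z) = C1*exp(-Integral(1/atan(z), z))


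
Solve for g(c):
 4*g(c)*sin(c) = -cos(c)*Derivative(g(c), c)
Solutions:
 g(c) = C1*cos(c)^4


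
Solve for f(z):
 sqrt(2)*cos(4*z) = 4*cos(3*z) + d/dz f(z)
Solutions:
 f(z) = C1 - 4*sin(3*z)/3 + sqrt(2)*sin(4*z)/4


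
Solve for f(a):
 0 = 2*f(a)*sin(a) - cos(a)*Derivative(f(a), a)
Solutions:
 f(a) = C1/cos(a)^2


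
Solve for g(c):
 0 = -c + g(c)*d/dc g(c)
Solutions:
 g(c) = -sqrt(C1 + c^2)
 g(c) = sqrt(C1 + c^2)


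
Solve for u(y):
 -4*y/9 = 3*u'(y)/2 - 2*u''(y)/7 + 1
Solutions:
 u(y) = C1 + C2*exp(21*y/4) - 4*y^2/27 - 410*y/567


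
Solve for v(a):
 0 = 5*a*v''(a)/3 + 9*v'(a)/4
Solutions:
 v(a) = C1 + C2/a^(7/20)


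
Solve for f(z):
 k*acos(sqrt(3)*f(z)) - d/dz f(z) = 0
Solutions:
 Integral(1/acos(sqrt(3)*_y), (_y, f(z))) = C1 + k*z


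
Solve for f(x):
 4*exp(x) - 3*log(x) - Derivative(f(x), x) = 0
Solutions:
 f(x) = C1 - 3*x*log(x) + 3*x + 4*exp(x)


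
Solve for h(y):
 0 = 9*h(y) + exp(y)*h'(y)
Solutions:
 h(y) = C1*exp(9*exp(-y))


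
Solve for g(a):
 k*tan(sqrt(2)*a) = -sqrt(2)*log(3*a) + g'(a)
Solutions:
 g(a) = C1 + sqrt(2)*a*(log(a) - 1) + sqrt(2)*a*log(3) - sqrt(2)*k*log(cos(sqrt(2)*a))/2


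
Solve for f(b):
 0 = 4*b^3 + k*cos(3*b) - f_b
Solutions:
 f(b) = C1 + b^4 + k*sin(3*b)/3


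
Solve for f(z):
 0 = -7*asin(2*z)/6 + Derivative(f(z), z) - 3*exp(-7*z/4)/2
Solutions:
 f(z) = C1 + 7*z*asin(2*z)/6 + 7*sqrt(1 - 4*z^2)/12 - 6*exp(-7*z/4)/7


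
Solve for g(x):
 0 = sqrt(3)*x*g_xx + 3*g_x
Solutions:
 g(x) = C1 + C2*x^(1 - sqrt(3))


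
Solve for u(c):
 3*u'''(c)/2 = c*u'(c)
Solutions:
 u(c) = C1 + Integral(C2*airyai(2^(1/3)*3^(2/3)*c/3) + C3*airybi(2^(1/3)*3^(2/3)*c/3), c)


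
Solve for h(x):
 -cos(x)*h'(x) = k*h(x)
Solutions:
 h(x) = C1*exp(k*(log(sin(x) - 1) - log(sin(x) + 1))/2)


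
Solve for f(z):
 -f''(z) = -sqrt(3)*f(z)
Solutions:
 f(z) = C1*exp(-3^(1/4)*z) + C2*exp(3^(1/4)*z)


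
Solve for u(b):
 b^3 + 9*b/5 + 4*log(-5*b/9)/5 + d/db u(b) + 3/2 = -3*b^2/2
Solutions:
 u(b) = C1 - b^4/4 - b^3/2 - 9*b^2/10 - 4*b*log(-b)/5 + b*(-8*log(5) - 7 + 16*log(3))/10


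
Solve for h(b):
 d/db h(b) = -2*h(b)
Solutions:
 h(b) = C1*exp(-2*b)


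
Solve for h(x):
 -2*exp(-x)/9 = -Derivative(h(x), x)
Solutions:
 h(x) = C1 - 2*exp(-x)/9


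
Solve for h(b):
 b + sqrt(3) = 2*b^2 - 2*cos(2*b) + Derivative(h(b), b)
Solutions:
 h(b) = C1 - 2*b^3/3 + b^2/2 + sqrt(3)*b + sin(2*b)


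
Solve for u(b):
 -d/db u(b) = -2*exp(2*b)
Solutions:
 u(b) = C1 + exp(2*b)


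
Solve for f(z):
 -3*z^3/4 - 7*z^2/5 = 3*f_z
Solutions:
 f(z) = C1 - z^4/16 - 7*z^3/45


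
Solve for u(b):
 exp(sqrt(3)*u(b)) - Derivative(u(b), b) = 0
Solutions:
 u(b) = sqrt(3)*(2*log(-1/(C1 + b)) - log(3))/6


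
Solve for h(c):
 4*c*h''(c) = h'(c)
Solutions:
 h(c) = C1 + C2*c^(5/4)


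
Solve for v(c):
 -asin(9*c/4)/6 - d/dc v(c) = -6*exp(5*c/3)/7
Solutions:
 v(c) = C1 - c*asin(9*c/4)/6 - sqrt(16 - 81*c^2)/54 + 18*exp(5*c/3)/35


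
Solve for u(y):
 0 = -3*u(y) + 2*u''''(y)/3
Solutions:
 u(y) = C1*exp(-2^(3/4)*sqrt(3)*y/2) + C2*exp(2^(3/4)*sqrt(3)*y/2) + C3*sin(2^(3/4)*sqrt(3)*y/2) + C4*cos(2^(3/4)*sqrt(3)*y/2)


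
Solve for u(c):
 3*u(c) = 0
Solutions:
 u(c) = 0


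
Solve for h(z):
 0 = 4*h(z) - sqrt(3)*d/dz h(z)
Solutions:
 h(z) = C1*exp(4*sqrt(3)*z/3)


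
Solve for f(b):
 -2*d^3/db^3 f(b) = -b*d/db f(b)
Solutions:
 f(b) = C1 + Integral(C2*airyai(2^(2/3)*b/2) + C3*airybi(2^(2/3)*b/2), b)


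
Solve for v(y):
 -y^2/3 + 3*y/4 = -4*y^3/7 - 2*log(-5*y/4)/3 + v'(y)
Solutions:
 v(y) = C1 + y^4/7 - y^3/9 + 3*y^2/8 + 2*y*log(-y)/3 + 2*y*(-2*log(2) - 1 + log(5))/3


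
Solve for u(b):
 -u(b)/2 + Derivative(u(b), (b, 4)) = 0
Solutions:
 u(b) = C1*exp(-2^(3/4)*b/2) + C2*exp(2^(3/4)*b/2) + C3*sin(2^(3/4)*b/2) + C4*cos(2^(3/4)*b/2)


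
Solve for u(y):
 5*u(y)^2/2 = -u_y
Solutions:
 u(y) = 2/(C1 + 5*y)


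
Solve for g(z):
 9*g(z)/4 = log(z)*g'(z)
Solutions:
 g(z) = C1*exp(9*li(z)/4)


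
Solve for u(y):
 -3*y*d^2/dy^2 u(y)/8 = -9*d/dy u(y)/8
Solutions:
 u(y) = C1 + C2*y^4


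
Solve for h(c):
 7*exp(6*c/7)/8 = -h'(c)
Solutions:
 h(c) = C1 - 49*exp(6*c/7)/48


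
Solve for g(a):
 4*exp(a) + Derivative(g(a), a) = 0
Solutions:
 g(a) = C1 - 4*exp(a)


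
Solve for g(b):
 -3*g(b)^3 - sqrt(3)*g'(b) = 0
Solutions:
 g(b) = -sqrt(2)*sqrt(-1/(C1 - sqrt(3)*b))/2
 g(b) = sqrt(2)*sqrt(-1/(C1 - sqrt(3)*b))/2


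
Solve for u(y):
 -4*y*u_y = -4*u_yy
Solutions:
 u(y) = C1 + C2*erfi(sqrt(2)*y/2)


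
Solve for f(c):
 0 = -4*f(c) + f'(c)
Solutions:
 f(c) = C1*exp(4*c)


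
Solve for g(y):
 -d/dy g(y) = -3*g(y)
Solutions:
 g(y) = C1*exp(3*y)


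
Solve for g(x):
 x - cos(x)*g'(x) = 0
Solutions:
 g(x) = C1 + Integral(x/cos(x), x)


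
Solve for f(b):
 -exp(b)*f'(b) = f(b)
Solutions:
 f(b) = C1*exp(exp(-b))


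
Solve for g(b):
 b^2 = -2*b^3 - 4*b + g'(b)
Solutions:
 g(b) = C1 + b^4/2 + b^3/3 + 2*b^2


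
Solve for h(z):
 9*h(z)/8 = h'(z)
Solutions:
 h(z) = C1*exp(9*z/8)


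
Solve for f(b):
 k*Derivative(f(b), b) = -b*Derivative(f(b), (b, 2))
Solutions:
 f(b) = C1 + b^(1 - re(k))*(C2*sin(log(b)*Abs(im(k))) + C3*cos(log(b)*im(k)))


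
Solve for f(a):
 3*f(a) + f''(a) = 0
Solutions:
 f(a) = C1*sin(sqrt(3)*a) + C2*cos(sqrt(3)*a)


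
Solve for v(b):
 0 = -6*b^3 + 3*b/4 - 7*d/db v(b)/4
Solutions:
 v(b) = C1 - 6*b^4/7 + 3*b^2/14


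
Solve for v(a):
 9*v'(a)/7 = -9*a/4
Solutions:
 v(a) = C1 - 7*a^2/8


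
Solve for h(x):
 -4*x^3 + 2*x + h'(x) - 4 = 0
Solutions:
 h(x) = C1 + x^4 - x^2 + 4*x


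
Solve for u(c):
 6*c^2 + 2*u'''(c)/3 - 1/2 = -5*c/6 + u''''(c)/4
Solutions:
 u(c) = C1 + C2*c + C3*c^2 + C4*exp(8*c/3) - 3*c^5/20 - c^4/3 - 3*c^3/8


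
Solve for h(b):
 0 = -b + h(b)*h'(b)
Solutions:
 h(b) = -sqrt(C1 + b^2)
 h(b) = sqrt(C1 + b^2)


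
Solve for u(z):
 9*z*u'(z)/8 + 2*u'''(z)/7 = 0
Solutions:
 u(z) = C1 + Integral(C2*airyai(-2^(2/3)*63^(1/3)*z/4) + C3*airybi(-2^(2/3)*63^(1/3)*z/4), z)


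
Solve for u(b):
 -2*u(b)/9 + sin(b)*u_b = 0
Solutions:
 u(b) = C1*(cos(b) - 1)^(1/9)/(cos(b) + 1)^(1/9)


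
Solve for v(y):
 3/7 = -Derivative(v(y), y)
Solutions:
 v(y) = C1 - 3*y/7


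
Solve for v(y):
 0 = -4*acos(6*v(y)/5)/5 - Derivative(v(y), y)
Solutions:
 Integral(1/acos(6*_y/5), (_y, v(y))) = C1 - 4*y/5


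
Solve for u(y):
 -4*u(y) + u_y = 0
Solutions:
 u(y) = C1*exp(4*y)


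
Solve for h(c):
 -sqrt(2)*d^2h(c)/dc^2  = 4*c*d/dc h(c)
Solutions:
 h(c) = C1 + C2*erf(2^(1/4)*c)


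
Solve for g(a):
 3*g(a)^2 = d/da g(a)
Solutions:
 g(a) = -1/(C1 + 3*a)


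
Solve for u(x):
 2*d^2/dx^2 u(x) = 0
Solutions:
 u(x) = C1 + C2*x


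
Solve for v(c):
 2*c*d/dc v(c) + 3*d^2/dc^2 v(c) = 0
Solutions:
 v(c) = C1 + C2*erf(sqrt(3)*c/3)


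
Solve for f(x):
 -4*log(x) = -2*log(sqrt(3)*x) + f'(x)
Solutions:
 f(x) = C1 - 2*x*log(x) + x*log(3) + 2*x


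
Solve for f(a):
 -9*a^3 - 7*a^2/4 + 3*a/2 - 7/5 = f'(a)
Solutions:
 f(a) = C1 - 9*a^4/4 - 7*a^3/12 + 3*a^2/4 - 7*a/5


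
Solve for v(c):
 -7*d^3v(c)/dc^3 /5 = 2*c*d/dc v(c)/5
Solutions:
 v(c) = C1 + Integral(C2*airyai(-2^(1/3)*7^(2/3)*c/7) + C3*airybi(-2^(1/3)*7^(2/3)*c/7), c)


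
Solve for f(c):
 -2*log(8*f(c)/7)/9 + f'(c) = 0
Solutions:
 -9*Integral(1/(log(_y) - log(7) + 3*log(2)), (_y, f(c)))/2 = C1 - c


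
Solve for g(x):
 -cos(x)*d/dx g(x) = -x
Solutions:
 g(x) = C1 + Integral(x/cos(x), x)


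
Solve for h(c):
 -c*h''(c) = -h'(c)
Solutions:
 h(c) = C1 + C2*c^2


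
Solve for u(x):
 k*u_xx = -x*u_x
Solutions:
 u(x) = C1 + C2*sqrt(k)*erf(sqrt(2)*x*sqrt(1/k)/2)


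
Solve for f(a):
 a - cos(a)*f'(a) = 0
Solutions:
 f(a) = C1 + Integral(a/cos(a), a)


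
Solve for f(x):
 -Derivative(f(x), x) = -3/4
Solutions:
 f(x) = C1 + 3*x/4


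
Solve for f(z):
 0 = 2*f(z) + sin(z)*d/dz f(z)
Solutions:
 f(z) = C1*(cos(z) + 1)/(cos(z) - 1)


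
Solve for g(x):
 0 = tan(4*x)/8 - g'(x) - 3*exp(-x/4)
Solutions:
 g(x) = C1 + log(tan(4*x)^2 + 1)/64 + 12*exp(-x/4)


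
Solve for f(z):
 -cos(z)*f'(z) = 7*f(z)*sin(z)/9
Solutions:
 f(z) = C1*cos(z)^(7/9)


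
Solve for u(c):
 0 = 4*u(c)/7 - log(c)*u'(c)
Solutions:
 u(c) = C1*exp(4*li(c)/7)


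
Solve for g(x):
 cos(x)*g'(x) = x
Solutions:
 g(x) = C1 + Integral(x/cos(x), x)


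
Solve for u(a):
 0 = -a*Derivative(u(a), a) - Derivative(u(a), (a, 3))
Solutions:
 u(a) = C1 + Integral(C2*airyai(-a) + C3*airybi(-a), a)


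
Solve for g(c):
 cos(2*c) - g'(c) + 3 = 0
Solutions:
 g(c) = C1 + 3*c + sin(2*c)/2


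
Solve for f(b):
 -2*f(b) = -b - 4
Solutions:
 f(b) = b/2 + 2


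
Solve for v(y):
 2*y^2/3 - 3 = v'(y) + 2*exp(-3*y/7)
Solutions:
 v(y) = C1 + 2*y^3/9 - 3*y + 14*exp(-3*y/7)/3


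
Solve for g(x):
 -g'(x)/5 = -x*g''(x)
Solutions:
 g(x) = C1 + C2*x^(6/5)


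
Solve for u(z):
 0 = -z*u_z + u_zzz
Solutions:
 u(z) = C1 + Integral(C2*airyai(z) + C3*airybi(z), z)


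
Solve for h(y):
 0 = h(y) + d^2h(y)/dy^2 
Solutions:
 h(y) = C1*sin(y) + C2*cos(y)


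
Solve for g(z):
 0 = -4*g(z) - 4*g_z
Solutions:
 g(z) = C1*exp(-z)


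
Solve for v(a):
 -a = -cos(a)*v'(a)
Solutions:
 v(a) = C1 + Integral(a/cos(a), a)


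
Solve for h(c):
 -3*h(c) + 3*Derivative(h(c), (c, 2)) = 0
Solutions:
 h(c) = C1*exp(-c) + C2*exp(c)


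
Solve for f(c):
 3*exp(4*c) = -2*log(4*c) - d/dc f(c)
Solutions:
 f(c) = C1 - 2*c*log(c) + 2*c*(1 - 2*log(2)) - 3*exp(4*c)/4


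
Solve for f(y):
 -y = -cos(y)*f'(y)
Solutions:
 f(y) = C1 + Integral(y/cos(y), y)


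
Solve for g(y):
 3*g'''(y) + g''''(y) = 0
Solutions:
 g(y) = C1 + C2*y + C3*y^2 + C4*exp(-3*y)


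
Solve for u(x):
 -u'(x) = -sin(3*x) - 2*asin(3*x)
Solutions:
 u(x) = C1 + 2*x*asin(3*x) + 2*sqrt(1 - 9*x^2)/3 - cos(3*x)/3


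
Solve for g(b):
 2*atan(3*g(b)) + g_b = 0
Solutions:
 Integral(1/atan(3*_y), (_y, g(b))) = C1 - 2*b


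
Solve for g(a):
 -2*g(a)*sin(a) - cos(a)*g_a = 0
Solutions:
 g(a) = C1*cos(a)^2


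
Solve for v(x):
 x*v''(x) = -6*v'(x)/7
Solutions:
 v(x) = C1 + C2*x^(1/7)


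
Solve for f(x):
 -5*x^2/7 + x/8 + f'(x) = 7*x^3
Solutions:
 f(x) = C1 + 7*x^4/4 + 5*x^3/21 - x^2/16


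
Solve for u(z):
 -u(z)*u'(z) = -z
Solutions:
 u(z) = -sqrt(C1 + z^2)
 u(z) = sqrt(C1 + z^2)


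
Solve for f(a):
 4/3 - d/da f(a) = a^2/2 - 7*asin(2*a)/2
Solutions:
 f(a) = C1 - a^3/6 + 7*a*asin(2*a)/2 + 4*a/3 + 7*sqrt(1 - 4*a^2)/4


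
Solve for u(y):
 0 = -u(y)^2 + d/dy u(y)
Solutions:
 u(y) = -1/(C1 + y)


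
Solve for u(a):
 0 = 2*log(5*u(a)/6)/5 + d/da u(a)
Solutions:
 5*Integral(1/(log(_y) - log(6) + log(5)), (_y, u(a)))/2 = C1 - a


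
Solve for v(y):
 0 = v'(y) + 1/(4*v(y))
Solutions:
 v(y) = -sqrt(C1 - 2*y)/2
 v(y) = sqrt(C1 - 2*y)/2


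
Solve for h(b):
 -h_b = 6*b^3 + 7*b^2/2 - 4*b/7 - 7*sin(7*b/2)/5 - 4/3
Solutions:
 h(b) = C1 - 3*b^4/2 - 7*b^3/6 + 2*b^2/7 + 4*b/3 - 2*cos(7*b/2)/5


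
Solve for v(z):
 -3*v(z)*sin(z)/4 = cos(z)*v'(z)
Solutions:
 v(z) = C1*cos(z)^(3/4)


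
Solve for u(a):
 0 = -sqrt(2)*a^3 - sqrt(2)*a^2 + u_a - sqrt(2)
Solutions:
 u(a) = C1 + sqrt(2)*a^4/4 + sqrt(2)*a^3/3 + sqrt(2)*a


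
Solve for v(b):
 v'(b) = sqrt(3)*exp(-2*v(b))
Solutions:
 v(b) = log(-sqrt(C1 + 2*sqrt(3)*b))
 v(b) = log(C1 + 2*sqrt(3)*b)/2


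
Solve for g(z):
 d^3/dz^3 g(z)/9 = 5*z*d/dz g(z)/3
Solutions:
 g(z) = C1 + Integral(C2*airyai(15^(1/3)*z) + C3*airybi(15^(1/3)*z), z)


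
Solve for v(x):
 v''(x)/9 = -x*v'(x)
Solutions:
 v(x) = C1 + C2*erf(3*sqrt(2)*x/2)


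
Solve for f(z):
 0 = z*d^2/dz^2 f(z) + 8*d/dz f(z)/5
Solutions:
 f(z) = C1 + C2/z^(3/5)


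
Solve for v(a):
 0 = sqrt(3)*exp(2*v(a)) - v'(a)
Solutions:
 v(a) = log(-sqrt(-1/(C1 + sqrt(3)*a))) - log(2)/2
 v(a) = log(-1/(C1 + sqrt(3)*a))/2 - log(2)/2


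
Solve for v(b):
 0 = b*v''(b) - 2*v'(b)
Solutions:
 v(b) = C1 + C2*b^3


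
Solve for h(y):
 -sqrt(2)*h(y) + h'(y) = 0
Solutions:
 h(y) = C1*exp(sqrt(2)*y)


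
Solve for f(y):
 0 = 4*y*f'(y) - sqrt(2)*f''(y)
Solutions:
 f(y) = C1 + C2*erfi(2^(1/4)*y)


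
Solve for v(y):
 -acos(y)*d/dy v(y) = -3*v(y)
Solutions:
 v(y) = C1*exp(3*Integral(1/acos(y), y))


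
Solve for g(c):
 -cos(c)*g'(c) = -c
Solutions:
 g(c) = C1 + Integral(c/cos(c), c)


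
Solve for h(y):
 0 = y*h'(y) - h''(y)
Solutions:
 h(y) = C1 + C2*erfi(sqrt(2)*y/2)


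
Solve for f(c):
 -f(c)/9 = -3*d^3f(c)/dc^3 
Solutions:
 f(c) = C3*exp(c/3) + (C1*sin(sqrt(3)*c/6) + C2*cos(sqrt(3)*c/6))*exp(-c/6)


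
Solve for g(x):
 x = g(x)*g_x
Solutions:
 g(x) = -sqrt(C1 + x^2)
 g(x) = sqrt(C1 + x^2)


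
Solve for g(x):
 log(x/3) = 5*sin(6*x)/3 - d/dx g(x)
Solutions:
 g(x) = C1 - x*log(x) + x + x*log(3) - 5*cos(6*x)/18


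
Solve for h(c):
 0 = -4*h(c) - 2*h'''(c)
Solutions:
 h(c) = C3*exp(-2^(1/3)*c) + (C1*sin(2^(1/3)*sqrt(3)*c/2) + C2*cos(2^(1/3)*sqrt(3)*c/2))*exp(2^(1/3)*c/2)


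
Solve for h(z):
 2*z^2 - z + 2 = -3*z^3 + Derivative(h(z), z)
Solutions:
 h(z) = C1 + 3*z^4/4 + 2*z^3/3 - z^2/2 + 2*z


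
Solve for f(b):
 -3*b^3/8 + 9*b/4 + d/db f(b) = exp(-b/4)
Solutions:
 f(b) = C1 + 3*b^4/32 - 9*b^2/8 - 4*exp(-b/4)


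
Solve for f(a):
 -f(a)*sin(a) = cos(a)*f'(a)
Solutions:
 f(a) = C1*cos(a)


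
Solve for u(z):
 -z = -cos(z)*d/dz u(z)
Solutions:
 u(z) = C1 + Integral(z/cos(z), z)


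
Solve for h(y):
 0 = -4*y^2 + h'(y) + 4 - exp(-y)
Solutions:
 h(y) = C1 + 4*y^3/3 - 4*y - exp(-y)


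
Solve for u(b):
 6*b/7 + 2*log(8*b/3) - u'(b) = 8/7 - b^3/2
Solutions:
 u(b) = C1 + b^4/8 + 3*b^2/7 + 2*b*log(b) - 22*b/7 - 2*b*log(3) + 6*b*log(2)


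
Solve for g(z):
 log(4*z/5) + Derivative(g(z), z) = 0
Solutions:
 g(z) = C1 - z*log(z) + z*log(5/4) + z


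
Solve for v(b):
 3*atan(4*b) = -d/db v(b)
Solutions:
 v(b) = C1 - 3*b*atan(4*b) + 3*log(16*b^2 + 1)/8


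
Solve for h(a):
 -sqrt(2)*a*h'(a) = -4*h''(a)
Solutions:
 h(a) = C1 + C2*erfi(2^(3/4)*a/4)


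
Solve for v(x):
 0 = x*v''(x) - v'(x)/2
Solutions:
 v(x) = C1 + C2*x^(3/2)


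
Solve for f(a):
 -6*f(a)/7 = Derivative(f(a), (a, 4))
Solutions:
 f(a) = (C1*sin(14^(3/4)*3^(1/4)*a/14) + C2*cos(14^(3/4)*3^(1/4)*a/14))*exp(-14^(3/4)*3^(1/4)*a/14) + (C3*sin(14^(3/4)*3^(1/4)*a/14) + C4*cos(14^(3/4)*3^(1/4)*a/14))*exp(14^(3/4)*3^(1/4)*a/14)


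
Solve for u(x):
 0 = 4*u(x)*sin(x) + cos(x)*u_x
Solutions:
 u(x) = C1*cos(x)^4


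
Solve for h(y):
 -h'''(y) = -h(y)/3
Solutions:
 h(y) = C3*exp(3^(2/3)*y/3) + (C1*sin(3^(1/6)*y/2) + C2*cos(3^(1/6)*y/2))*exp(-3^(2/3)*y/6)


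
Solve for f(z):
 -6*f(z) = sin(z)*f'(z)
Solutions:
 f(z) = C1*(cos(z)^3 + 3*cos(z)^2 + 3*cos(z) + 1)/(cos(z)^3 - 3*cos(z)^2 + 3*cos(z) - 1)


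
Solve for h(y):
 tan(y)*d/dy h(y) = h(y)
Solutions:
 h(y) = C1*sin(y)


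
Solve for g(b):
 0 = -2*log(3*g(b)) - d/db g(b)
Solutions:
 Integral(1/(log(_y) + log(3)), (_y, g(b)))/2 = C1 - b


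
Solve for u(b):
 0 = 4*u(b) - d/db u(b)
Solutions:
 u(b) = C1*exp(4*b)


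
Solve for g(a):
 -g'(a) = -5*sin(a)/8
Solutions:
 g(a) = C1 - 5*cos(a)/8


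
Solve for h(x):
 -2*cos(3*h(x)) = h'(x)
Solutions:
 h(x) = -asin((C1 + exp(12*x))/(C1 - exp(12*x)))/3 + pi/3
 h(x) = asin((C1 + exp(12*x))/(C1 - exp(12*x)))/3


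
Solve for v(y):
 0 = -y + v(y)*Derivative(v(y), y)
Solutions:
 v(y) = -sqrt(C1 + y^2)
 v(y) = sqrt(C1 + y^2)


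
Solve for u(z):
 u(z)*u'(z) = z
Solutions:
 u(z) = -sqrt(C1 + z^2)
 u(z) = sqrt(C1 + z^2)


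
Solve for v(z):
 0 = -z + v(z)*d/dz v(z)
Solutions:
 v(z) = -sqrt(C1 + z^2)
 v(z) = sqrt(C1 + z^2)


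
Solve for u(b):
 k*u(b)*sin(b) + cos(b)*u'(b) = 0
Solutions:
 u(b) = C1*exp(k*log(cos(b)))


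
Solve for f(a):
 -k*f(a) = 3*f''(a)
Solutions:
 f(a) = C1*exp(-sqrt(3)*a*sqrt(-k)/3) + C2*exp(sqrt(3)*a*sqrt(-k)/3)


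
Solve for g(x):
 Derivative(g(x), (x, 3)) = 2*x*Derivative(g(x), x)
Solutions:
 g(x) = C1 + Integral(C2*airyai(2^(1/3)*x) + C3*airybi(2^(1/3)*x), x)


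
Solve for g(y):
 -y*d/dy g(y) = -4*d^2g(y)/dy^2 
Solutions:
 g(y) = C1 + C2*erfi(sqrt(2)*y/4)


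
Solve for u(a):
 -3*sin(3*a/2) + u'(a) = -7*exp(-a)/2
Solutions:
 u(a) = C1 - 2*cos(3*a/2) + 7*exp(-a)/2


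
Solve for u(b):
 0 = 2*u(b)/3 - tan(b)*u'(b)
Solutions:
 u(b) = C1*sin(b)^(2/3)


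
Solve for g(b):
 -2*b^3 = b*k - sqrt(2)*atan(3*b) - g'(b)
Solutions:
 g(b) = C1 + b^4/2 + b^2*k/2 - sqrt(2)*(b*atan(3*b) - log(9*b^2 + 1)/6)


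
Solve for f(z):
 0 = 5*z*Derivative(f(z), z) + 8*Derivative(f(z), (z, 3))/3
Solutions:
 f(z) = C1 + Integral(C2*airyai(-15^(1/3)*z/2) + C3*airybi(-15^(1/3)*z/2), z)


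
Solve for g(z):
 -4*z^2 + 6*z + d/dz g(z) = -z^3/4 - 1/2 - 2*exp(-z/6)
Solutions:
 g(z) = C1 - z^4/16 + 4*z^3/3 - 3*z^2 - z/2 + 12*exp(-z/6)


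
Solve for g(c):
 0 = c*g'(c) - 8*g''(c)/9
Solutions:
 g(c) = C1 + C2*erfi(3*c/4)


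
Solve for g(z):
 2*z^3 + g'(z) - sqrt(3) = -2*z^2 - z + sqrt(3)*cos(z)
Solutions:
 g(z) = C1 - z^4/2 - 2*z^3/3 - z^2/2 + sqrt(3)*z + sqrt(3)*sin(z)


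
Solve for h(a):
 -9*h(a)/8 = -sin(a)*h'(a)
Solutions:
 h(a) = C1*(cos(a) - 1)^(9/16)/(cos(a) + 1)^(9/16)


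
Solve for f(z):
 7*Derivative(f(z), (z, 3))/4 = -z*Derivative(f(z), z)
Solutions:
 f(z) = C1 + Integral(C2*airyai(-14^(2/3)*z/7) + C3*airybi(-14^(2/3)*z/7), z)


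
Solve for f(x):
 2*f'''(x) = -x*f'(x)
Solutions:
 f(x) = C1 + Integral(C2*airyai(-2^(2/3)*x/2) + C3*airybi(-2^(2/3)*x/2), x)


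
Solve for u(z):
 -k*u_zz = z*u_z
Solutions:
 u(z) = C1 + C2*sqrt(k)*erf(sqrt(2)*z*sqrt(1/k)/2)


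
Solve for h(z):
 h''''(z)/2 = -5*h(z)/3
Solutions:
 h(z) = (C1*sin(5^(1/4)*6^(3/4)*z/6) + C2*cos(5^(1/4)*6^(3/4)*z/6))*exp(-5^(1/4)*6^(3/4)*z/6) + (C3*sin(5^(1/4)*6^(3/4)*z/6) + C4*cos(5^(1/4)*6^(3/4)*z/6))*exp(5^(1/4)*6^(3/4)*z/6)


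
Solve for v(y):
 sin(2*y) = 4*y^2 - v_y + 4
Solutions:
 v(y) = C1 + 4*y^3/3 + 4*y + cos(2*y)/2


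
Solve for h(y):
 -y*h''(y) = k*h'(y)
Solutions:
 h(y) = C1 + y^(1 - re(k))*(C2*sin(log(y)*Abs(im(k))) + C3*cos(log(y)*im(k)))


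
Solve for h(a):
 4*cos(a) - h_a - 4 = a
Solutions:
 h(a) = C1 - a^2/2 - 4*a + 4*sin(a)


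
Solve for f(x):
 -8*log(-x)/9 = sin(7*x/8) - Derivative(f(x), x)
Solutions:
 f(x) = C1 + 8*x*log(-x)/9 - 8*x/9 - 8*cos(7*x/8)/7


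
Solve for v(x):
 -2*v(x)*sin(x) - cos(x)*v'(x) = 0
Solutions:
 v(x) = C1*cos(x)^2


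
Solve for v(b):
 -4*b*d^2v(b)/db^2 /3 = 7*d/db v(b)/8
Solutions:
 v(b) = C1 + C2*b^(11/32)


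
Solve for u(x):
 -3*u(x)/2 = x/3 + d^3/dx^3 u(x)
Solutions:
 u(x) = C3*exp(-2^(2/3)*3^(1/3)*x/2) - 2*x/9 + (C1*sin(2^(2/3)*3^(5/6)*x/4) + C2*cos(2^(2/3)*3^(5/6)*x/4))*exp(2^(2/3)*3^(1/3)*x/4)


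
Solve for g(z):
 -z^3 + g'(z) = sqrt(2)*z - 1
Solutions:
 g(z) = C1 + z^4/4 + sqrt(2)*z^2/2 - z


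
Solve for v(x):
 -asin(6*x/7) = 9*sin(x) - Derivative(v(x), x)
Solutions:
 v(x) = C1 + x*asin(6*x/7) + sqrt(49 - 36*x^2)/6 - 9*cos(x)


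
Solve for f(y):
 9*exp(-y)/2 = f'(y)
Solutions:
 f(y) = C1 - 9*exp(-y)/2


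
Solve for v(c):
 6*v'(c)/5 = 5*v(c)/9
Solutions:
 v(c) = C1*exp(25*c/54)


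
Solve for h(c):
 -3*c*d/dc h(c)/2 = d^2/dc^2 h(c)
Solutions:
 h(c) = C1 + C2*erf(sqrt(3)*c/2)


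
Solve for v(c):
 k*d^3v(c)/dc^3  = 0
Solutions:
 v(c) = C1 + C2*c + C3*c^2


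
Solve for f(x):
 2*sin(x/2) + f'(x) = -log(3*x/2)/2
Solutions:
 f(x) = C1 - x*log(x)/2 - x*log(3) + x/2 + x*log(6)/2 + 4*cos(x/2)


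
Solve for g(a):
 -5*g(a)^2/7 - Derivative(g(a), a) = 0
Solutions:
 g(a) = 7/(C1 + 5*a)


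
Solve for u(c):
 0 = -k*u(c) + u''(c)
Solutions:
 u(c) = C1*exp(-c*sqrt(k)) + C2*exp(c*sqrt(k))


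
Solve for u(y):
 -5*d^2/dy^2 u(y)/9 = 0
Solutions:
 u(y) = C1 + C2*y


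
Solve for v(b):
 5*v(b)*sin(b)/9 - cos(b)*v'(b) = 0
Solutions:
 v(b) = C1/cos(b)^(5/9)


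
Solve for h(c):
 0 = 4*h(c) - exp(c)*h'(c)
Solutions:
 h(c) = C1*exp(-4*exp(-c))


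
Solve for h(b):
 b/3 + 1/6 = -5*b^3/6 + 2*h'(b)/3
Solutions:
 h(b) = C1 + 5*b^4/16 + b^2/4 + b/4


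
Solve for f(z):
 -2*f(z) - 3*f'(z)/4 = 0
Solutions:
 f(z) = C1*exp(-8*z/3)


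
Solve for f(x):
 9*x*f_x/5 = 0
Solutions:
 f(x) = C1


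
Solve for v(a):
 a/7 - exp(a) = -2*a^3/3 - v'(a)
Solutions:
 v(a) = C1 - a^4/6 - a^2/14 + exp(a)
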